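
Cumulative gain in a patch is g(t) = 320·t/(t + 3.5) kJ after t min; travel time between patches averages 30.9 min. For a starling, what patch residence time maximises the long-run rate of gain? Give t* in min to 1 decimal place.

10.4 min

By the marginal value theorem, leave when the instantaneous gain rate g'(t) equals the habitat-wide average g(t)/(T + t).
g'(t) = 320·3.5/(t + 3.5)². Setting 320·3.5/(t+3.5)² = 320t/[(t+3.5)(30.9+t)] gives 3.5(30.9+t) = t(t+3.5), so t² = 3.5×30.9 = 108.1.
t* = √108.1 = 10.4 min.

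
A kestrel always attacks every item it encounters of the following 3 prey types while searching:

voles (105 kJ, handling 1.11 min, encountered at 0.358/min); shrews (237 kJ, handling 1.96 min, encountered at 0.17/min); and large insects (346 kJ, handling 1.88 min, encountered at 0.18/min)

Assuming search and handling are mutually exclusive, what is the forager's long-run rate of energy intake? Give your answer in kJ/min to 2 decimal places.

R = (0.358×105 + 0.17×237 + 0.18×346) / (1 + 0.358×1.11 + 0.17×1.96 + 0.18×1.88) = 140.2/2.069 = 67.74 kJ/min.

67.74 kJ/min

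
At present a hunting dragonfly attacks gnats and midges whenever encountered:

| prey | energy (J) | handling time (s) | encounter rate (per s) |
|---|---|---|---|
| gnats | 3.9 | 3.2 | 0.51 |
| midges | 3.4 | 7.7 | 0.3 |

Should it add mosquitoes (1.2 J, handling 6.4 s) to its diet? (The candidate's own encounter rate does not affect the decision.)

No

Intake rate on the current diet: R = (0.51×3.9 + 0.3×3.4) / (1 + 0.51×3.2 + 0.3×7.7) = 3.009/4.942 = 0.6089 J/s.
Profitability of mosquitoes: 1.2/6.4 = 0.1875 J/s.
0.1875 < 0.6089, so adding mosquitoes would lower the average — exclude it.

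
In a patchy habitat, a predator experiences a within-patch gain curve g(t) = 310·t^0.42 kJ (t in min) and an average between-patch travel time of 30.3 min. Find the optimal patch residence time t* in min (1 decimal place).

Maximise g(t)/(T+t): set derivative to zero → g'(t)(T+t) = g(t).
g'(t) = 0.42·310·t^-0.58. Setting 0.42·310·t^-0.58 = 310·t^0.42/(30.3+t) gives 0.42(30.3+t) = t, so 0.58·t = 0.42×30.3.
t* = 0.42×30.3/0.58 = 21.94 min.

21.9 min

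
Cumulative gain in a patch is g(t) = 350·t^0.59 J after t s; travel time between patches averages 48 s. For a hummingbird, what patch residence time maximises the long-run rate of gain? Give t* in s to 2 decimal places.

By the marginal value theorem, leave when the instantaneous gain rate g'(t) equals the habitat-wide average g(t)/(T + t).
g'(t) = 0.59·350·t^-0.41. Setting 0.59·350·t^-0.41 = 350·t^0.59/(48+t) gives 0.59(48+t) = t, so 0.41·t = 0.59×48.
t* = 0.59×48/0.41 = 69.07 s.

69.07 s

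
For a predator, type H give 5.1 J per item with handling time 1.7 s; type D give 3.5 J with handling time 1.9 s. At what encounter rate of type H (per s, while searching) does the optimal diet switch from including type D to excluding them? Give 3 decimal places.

0.936 per s

At the threshold, the rate on type H alone equals the profitability of type D: λ·5.1/(1 + λ·1.7) = 3.5/1.9 = 1.842.
Rearranging, λ(5.1 − 1.842×1.7) = 1.842, so λ = 1.842/1.968 = 0.9358 per s.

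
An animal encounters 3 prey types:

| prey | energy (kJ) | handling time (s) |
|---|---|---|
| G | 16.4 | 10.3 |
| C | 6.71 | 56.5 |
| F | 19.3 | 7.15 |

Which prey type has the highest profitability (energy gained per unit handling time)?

In descending order of E/h:
F: 19.3/7.15 = 2.7 kJ/s
G: 16.4/10.3 = 1.59 kJ/s
C: 6.71/56.5 = 0.119 kJ/s

F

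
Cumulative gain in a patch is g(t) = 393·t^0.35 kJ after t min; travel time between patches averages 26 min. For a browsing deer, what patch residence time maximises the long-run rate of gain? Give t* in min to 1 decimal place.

By the marginal value theorem, leave when the instantaneous gain rate g'(t) equals the habitat-wide average g(t)/(T + t).
g'(t) = 0.35·393·t^-0.65. Setting 0.35·393·t^-0.65 = 393·t^0.35/(26+t) gives 0.35(26+t) = t, so 0.65·t = 0.35×26.
t* = 0.35×26/0.65 = 14 min.

14.0 min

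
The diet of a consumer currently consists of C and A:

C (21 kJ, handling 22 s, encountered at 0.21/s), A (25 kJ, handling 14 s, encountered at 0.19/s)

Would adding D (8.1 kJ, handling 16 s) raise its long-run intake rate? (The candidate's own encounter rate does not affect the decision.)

Current rate: (0.21×21 + 0.19×25)/(1 + 0.21×22 + 0.19×14) = 1.106 kJ/s.
D: E/h = 8.1/16 = 0.5062 kJ/s.
0.5062 < 1.106, so adding D would lower the average — exclude it.

No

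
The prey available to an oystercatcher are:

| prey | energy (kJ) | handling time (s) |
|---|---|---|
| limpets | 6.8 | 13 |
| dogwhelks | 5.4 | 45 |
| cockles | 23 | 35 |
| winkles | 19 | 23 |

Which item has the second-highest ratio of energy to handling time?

cockles

In descending order of E/h:
winkles: 19/23 = 0.826 kJ/s
cockles: 23/35 = 0.657 kJ/s
limpets: 6.8/13 = 0.523 kJ/s
dogwhelks: 5.4/45 = 0.12 kJ/s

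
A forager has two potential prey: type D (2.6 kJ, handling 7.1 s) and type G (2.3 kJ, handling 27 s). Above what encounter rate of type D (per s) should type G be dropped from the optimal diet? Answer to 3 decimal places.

0.043 per s

The zero-one rule: include type G iff E₂/h₂ > λE₁/(1+λh₁). Equality gives the switch point.
λE₁h₂ = E₂ + λE₂h₁ ⇒ λ = E₂/(E₁h₂ − E₂h₁) = 2.3/(70.2 − 16.33) = 0.0427 per s.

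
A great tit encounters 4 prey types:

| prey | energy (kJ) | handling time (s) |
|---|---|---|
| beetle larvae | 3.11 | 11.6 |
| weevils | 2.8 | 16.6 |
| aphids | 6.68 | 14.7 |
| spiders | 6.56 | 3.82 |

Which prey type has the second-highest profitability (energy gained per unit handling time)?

aphids

In descending order of E/h:
spiders: 6.56/3.82 = 1.72 kJ/s
aphids: 6.68/14.7 = 0.454 kJ/s
beetle larvae: 3.11/11.6 = 0.268 kJ/s
weevils: 2.8/16.6 = 0.169 kJ/s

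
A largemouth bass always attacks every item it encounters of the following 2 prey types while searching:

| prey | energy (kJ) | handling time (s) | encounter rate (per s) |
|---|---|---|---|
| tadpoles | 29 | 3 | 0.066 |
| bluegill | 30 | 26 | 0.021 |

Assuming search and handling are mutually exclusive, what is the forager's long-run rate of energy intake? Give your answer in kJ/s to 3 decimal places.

1.459 kJ/s

R = (0.066×29 + 0.021×30) / (1 + 0.066×3 + 0.021×26) = 2.544/1.744 = 1.459 kJ/s.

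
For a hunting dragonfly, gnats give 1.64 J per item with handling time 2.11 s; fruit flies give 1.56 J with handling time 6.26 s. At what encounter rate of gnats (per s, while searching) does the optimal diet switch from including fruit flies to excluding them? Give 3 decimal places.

At the threshold, the rate on gnats alone equals the profitability of fruit flies: λ·1.64/(1 + λ·2.11) = 1.56/6.26 = 0.2492.
Rearranging, λ(1.64 − 0.2492×2.11) = 0.2492, so λ = 0.2492/1.114 = 0.2237 per s.

0.224 per s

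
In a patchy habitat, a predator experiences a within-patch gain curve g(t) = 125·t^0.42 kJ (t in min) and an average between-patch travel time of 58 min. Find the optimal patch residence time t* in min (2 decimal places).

42.00 min

Optimal t* satisfies g'(t*) = g(t*)/(T + t*).
g'(t) = 0.42·125·t^-0.58. Setting 0.42·125·t^-0.58 = 125·t^0.42/(58+t) gives 0.42(58+t) = t, so 0.58·t = 0.42×58.
t* = 0.42×58/0.58 = 42 min.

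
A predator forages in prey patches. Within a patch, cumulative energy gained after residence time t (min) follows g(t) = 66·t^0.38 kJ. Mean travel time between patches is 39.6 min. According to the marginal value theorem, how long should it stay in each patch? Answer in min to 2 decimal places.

24.27 min

Optimal t* satisfies g'(t*) = g(t*)/(T + t*).
g'(t) = 0.38·66·t^-0.62. Setting 0.38·66·t^-0.62 = 66·t^0.38/(39.6+t) gives 0.38(39.6+t) = t, so 0.62·t = 0.38×39.6.
t* = 0.38×39.6/0.62 = 24.27 min.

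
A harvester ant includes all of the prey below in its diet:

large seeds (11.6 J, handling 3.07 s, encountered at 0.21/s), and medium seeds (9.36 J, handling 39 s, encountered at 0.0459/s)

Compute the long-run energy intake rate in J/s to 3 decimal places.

0.834 J/s

Energy encountered per unit search time: 0.21×11.6 + 0.0459×9.36 = 2.866 J/s.
Handling time per unit search time: 0.21×3.07 + 0.0459×39 = 2.435.
Rate = 2.866/(1 + 2.435) = 0.8343 J/s.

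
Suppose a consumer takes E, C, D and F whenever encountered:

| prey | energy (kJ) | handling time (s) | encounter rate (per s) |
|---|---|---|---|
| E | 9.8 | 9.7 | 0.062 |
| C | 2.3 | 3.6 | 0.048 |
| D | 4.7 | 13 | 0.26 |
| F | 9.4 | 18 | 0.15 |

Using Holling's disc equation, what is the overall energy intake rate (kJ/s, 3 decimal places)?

R = (0.062×9.8 + 0.048×2.3 + 0.26×4.7 + 0.15×9.4) / (1 + 0.062×9.7 + 0.048×3.6 + 0.26×13 + 0.15×18) = 3.35/7.854 = 0.4265 kJ/s.

0.427 kJ/s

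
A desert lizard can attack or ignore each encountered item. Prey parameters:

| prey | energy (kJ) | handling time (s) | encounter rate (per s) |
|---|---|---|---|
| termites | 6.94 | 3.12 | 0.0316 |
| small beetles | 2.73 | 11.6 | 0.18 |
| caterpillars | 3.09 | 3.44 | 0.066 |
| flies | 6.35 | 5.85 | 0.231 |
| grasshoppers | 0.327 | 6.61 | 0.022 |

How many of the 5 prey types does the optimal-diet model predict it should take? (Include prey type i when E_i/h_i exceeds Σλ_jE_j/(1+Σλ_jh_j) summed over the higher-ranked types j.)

3

Rank by E/h (kJ/s): termites 2.22, flies 1.09, caterpillars 0.898, small beetles 0.235, grasshoppers 0.0495. Include each in turn until the next type's E/h falls below the running intake rate.
Rate on top 1: 0.1996. flies: 1.09 > 0.1996 → include.
Rate on top 2: 0.6882. caterpillars: 0.898 > 0.6882 → include.
Rate on top 3: 0.7061. small beetles: 0.235 < 0.7061 → exclude; stop.
Optimal diet: termites, flies, caterpillars — 3 of 5 types.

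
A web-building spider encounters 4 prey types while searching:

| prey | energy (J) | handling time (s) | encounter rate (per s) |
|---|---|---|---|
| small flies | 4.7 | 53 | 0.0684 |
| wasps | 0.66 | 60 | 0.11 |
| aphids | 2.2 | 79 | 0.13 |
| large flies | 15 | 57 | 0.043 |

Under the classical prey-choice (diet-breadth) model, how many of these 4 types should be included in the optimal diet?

E/h in descending order: large flies 0.263, small flies 0.0887, aphids 0.0278, wasps 0.011 J/s. The optimal diet is the largest prefix of this list for which every included type satisfies E_i/h_i > R on the types above it.
Rate on top 1: 0.1869. small flies: 0.0887 < 0.1869 → exclude; stop.
Optimal diet: large flies — 1 of 4 types.

1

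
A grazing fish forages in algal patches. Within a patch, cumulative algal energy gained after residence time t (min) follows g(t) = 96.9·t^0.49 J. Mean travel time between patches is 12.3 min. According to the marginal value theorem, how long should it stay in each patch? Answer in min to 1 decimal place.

11.8 min

Optimal t* satisfies g'(t*) = g(t*)/(T + t*).
g'(t) = 0.49·96.9·t^-0.51. Setting 0.49·96.9·t^-0.51 = 96.9·t^0.49/(12.3+t) gives 0.49(12.3+t) = t, so 0.51·t = 0.49×12.3.
t* = 0.49×12.3/0.51 = 11.82 min.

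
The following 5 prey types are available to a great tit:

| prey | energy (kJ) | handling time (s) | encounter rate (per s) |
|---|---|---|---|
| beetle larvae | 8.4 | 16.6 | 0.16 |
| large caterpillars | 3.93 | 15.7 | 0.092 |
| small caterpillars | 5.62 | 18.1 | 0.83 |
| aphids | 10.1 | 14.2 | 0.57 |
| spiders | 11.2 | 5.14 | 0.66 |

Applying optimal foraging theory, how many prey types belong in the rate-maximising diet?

Rank by E/h (kJ/s): spiders 2.18, aphids 0.711, beetle larvae 0.506, small caterpillars 0.31, large caterpillars 0.25. Include each in turn until the next type's E/h falls below the running intake rate.
Rate on top 1: 1.683. aphids: 0.711 < 1.683 → exclude; stop.
Optimal diet: spiders — 1 of 5 types.

1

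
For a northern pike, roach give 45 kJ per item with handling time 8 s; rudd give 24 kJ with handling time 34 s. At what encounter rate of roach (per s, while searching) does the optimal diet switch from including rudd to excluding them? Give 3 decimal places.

At the threshold, the rate on roach alone equals the profitability of rudd: λ·45/(1 + λ·8) = 24/34 = 0.7059.
Rearranging, λ(45 − 0.7059×8) = 0.7059, so λ = 0.7059/39.35 = 0.01794 per s.

0.018 per s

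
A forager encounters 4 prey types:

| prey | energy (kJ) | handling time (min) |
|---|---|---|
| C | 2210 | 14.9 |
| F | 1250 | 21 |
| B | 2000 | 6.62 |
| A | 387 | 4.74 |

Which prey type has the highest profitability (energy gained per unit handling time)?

In descending order of E/h:
B: 2000/6.62 = 302 kJ/min
C: 2210/14.9 = 148 kJ/min
A: 387/4.74 = 81.6 kJ/min
F: 1250/21 = 59.5 kJ/min

B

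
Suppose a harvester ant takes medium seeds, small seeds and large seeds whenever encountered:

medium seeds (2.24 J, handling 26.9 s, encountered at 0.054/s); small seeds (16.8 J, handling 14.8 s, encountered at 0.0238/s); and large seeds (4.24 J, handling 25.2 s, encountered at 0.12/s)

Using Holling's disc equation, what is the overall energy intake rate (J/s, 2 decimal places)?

0.18 J/s

Energy encountered per unit search time: 0.054×2.24 + 0.0238×16.8 + 0.12×4.24 = 1.03 J/s.
Handling time per unit search time: 0.054×26.9 + 0.0238×14.8 + 0.12×25.2 = 4.829.
Rate = 1.03/(1 + 4.829) = 0.1766 J/s.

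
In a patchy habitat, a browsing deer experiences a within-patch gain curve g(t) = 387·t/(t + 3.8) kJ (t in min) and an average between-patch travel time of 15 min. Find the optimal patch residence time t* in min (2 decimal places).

7.55 min

Maximise g(t)/(T+t): set derivative to zero → g'(t)(T+t) = g(t).
g'(t) = 387·3.8/(t + 3.8)². Setting 387·3.8/(t+3.8)² = 387t/[(t+3.8)(15+t)] gives 3.8(15+t) = t(t+3.8), so t² = 3.8×15 = 57.
t* = √57 = 7.55 min.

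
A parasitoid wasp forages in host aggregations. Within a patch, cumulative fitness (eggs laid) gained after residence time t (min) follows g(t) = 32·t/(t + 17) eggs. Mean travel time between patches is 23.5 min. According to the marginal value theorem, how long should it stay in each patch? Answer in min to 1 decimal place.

20.0 min

Maximise g(t)/(T+t): set derivative to zero → g'(t)(T+t) = g(t).
g'(t) = 32·17/(t + 17)². Setting 32·17/(t+17)² = 32t/[(t+17)(23.5+t)] gives 17(23.5+t) = t(t+17), so t² = 17×23.5 = 399.5.
t* = √399.5 = 19.99 min.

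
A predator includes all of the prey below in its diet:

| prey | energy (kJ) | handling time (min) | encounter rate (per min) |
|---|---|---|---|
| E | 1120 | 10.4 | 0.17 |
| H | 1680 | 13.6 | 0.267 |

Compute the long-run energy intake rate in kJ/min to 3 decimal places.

R = (0.17×1120 + 0.267×1680) / (1 + 0.17×10.4 + 0.267×13.6) = 639/6.399 = 99.85 kJ/min.

99.850 kJ/min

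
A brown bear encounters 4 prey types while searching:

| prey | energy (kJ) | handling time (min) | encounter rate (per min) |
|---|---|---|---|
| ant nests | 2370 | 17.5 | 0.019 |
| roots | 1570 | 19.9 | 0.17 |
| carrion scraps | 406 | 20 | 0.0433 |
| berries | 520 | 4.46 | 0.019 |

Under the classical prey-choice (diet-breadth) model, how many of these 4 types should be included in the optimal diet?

3

E/h in descending order: ant nests 135, berries 117, roots 78.9, carrion scraps 20.3 kJ/min. The optimal diet is the largest prefix of this list for which every included type satisfies E_i/h_i > R on the types above it.
Rate on top 1: 33.79. berries: 117 > 33.79 → include.
Rate on top 2: 38.74. roots: 78.9 > 38.74 → include.
Rate on top 3: 67.04. carrion scraps: 20.3 < 67.04 → exclude; stop.
Optimal diet: ant nests, berries, roots — 3 of 4 types.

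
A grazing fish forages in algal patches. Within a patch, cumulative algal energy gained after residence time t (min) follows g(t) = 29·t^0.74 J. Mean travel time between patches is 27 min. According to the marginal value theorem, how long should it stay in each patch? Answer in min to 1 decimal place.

76.8 min

Maximise g(t)/(T+t): set derivative to zero → g'(t)(T+t) = g(t).
g'(t) = 0.74·29·t^-0.26. Setting 0.74·29·t^-0.26 = 29·t^0.74/(27+t) gives 0.74(27+t) = t, so 0.26·t = 0.74×27.
t* = 0.74×27/0.26 = 76.85 min.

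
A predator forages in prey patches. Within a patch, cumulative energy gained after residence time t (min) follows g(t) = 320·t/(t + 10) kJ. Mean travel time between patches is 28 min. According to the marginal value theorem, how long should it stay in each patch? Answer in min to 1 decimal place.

16.7 min

Maximise g(t)/(T+t): set derivative to zero → g'(t)(T+t) = g(t).
g'(t) = 320·10/(t + 10)². Setting 320·10/(t+10)² = 320t/[(t+10)(28+t)] gives 10(28+t) = t(t+10), so t² = 10×28 = 280.
t* = √280 = 16.73 min.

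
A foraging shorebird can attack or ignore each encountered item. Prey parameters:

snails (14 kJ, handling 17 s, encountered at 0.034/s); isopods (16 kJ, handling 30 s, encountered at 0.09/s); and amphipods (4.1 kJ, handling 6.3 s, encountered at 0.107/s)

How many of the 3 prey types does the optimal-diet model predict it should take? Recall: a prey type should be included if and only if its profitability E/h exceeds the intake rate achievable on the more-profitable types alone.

Rank by E/h (kJ/s): snails 0.824, amphipods 0.651, isopods 0.533. Include each in turn until the next type's E/h falls below the running intake rate.
Rate on top 1: 0.3016. amphipods: 0.651 > 0.3016 → include.
Rate on top 2: 0.4062. isopods: 0.533 > 0.4062 → include.
Optimal diet: snails, amphipods, isopods — 3 of 3 types.

3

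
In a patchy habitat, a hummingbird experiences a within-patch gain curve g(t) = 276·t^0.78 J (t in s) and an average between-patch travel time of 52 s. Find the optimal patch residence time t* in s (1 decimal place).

184.4 s

Maximise g(t)/(T+t): set derivative to zero → g'(t)(T+t) = g(t).
g'(t) = 0.78·276·t^-0.22. Setting 0.78·276·t^-0.22 = 276·t^0.78/(52+t) gives 0.78(52+t) = t, so 0.22·t = 0.78×52.
t* = 0.78×52/0.22 = 184.4 s.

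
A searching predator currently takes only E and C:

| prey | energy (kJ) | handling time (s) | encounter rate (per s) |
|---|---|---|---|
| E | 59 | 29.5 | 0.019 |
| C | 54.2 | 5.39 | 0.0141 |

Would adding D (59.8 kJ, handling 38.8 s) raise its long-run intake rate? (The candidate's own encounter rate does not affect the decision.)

Current rate: (0.019×59 + 0.0141×54.2)/(1 + 0.019×29.5 + 0.0141×5.39) = 1.152 kJ/s.
D: E/h = 59.8/38.8 = 1.541 kJ/s.
1.541 > 1.152, so adding D raises the average — include it.

Yes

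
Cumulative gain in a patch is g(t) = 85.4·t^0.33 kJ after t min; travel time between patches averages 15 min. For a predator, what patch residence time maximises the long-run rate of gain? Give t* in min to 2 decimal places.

Maximise g(t)/(T+t): set derivative to zero → g'(t)(T+t) = g(t).
g'(t) = 0.33·85.4·t^-0.67. Setting 0.33·85.4·t^-0.67 = 85.4·t^0.33/(15+t) gives 0.33(15+t) = t, so 0.67·t = 0.33×15.
t* = 0.33×15/0.67 = 7.388 min.

7.39 min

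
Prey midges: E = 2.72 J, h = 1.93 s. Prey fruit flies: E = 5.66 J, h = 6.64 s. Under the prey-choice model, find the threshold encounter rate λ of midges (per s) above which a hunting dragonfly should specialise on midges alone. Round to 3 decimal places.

0.793 per s

Drop fruit flies once their profitability E₂/h₂ falls below the rate achievable on midges alone: E₂/h₂ = λE₁/(1 + λh₁).
Solve for λ: λE₁h₂ = E₂(1 + λh₁) → λ(E₁h₂ − E₂h₁) = E₂ → λ = E₂/(E₁h₂ − E₂h₁).
λ = 5.66/(2.72×6.64 − 5.66×1.93) = 5.66/7.137 = 0.7931 per s.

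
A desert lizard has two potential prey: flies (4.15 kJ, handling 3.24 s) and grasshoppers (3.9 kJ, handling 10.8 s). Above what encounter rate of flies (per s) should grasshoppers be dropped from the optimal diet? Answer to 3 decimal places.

0.121 per s

At the threshold, the rate on flies alone equals the profitability of grasshoppers: λ·4.15/(1 + λ·3.24) = 3.9/10.8 = 0.3611.
Rearranging, λ(4.15 − 0.3611×3.24) = 0.3611, so λ = 0.3611/2.98 = 0.1212 per s.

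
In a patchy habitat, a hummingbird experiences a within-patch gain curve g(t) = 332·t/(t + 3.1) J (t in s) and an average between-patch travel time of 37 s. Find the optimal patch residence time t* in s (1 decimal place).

10.7 s

By the marginal value theorem, leave when the instantaneous gain rate g'(t) equals the habitat-wide average g(t)/(T + t).
g'(t) = 332·3.1/(t + 3.1)². Setting 332·3.1/(t+3.1)² = 332t/[(t+3.1)(37+t)] gives 3.1(37+t) = t(t+3.1), so t² = 3.1×37 = 114.7.
t* = √114.7 = 10.71 s.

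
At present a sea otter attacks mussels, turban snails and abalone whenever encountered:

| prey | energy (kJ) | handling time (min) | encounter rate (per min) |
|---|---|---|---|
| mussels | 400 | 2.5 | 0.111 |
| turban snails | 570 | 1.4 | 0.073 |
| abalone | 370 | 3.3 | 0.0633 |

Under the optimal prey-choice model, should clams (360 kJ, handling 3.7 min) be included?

Current rate: (0.111×400 + 0.073×570 + 0.0633×370)/(1 + 0.111×2.5 + 0.073×1.4 + 0.0633×3.3) = 68.89 kJ/min.
clams: E/h = 360/3.7 = 97.3 kJ/min.
97.3 > 68.89, so adding clams raises the average — include it.

Yes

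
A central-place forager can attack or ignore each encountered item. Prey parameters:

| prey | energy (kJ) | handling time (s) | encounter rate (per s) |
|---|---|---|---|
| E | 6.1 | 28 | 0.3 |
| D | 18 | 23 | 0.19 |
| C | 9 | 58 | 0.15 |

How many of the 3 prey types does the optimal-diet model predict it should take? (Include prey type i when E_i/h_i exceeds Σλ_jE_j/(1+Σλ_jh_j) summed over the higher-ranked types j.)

1

Profitabilities (E/h, kJ/s): D 0.783, E 0.218, C 0.155. Add prey in this order while the next type's profitability exceeds the intake rate on those already taken.
Rate on top 1: 0.6369. E: 0.218 < 0.6369 → exclude; stop.
Optimal diet: D — 1 of 3 types.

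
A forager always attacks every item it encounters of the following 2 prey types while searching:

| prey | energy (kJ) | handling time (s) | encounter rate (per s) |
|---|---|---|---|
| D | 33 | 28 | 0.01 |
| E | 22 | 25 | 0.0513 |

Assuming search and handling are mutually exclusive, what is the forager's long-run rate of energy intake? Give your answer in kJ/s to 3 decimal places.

0.569 kJ/s

Energy encountered per unit search time: 0.01×33 + 0.0513×22 = 1.459 kJ/s.
Handling time per unit search time: 0.01×28 + 0.0513×25 = 1.562.
Rate = 1.459/(1 + 1.562) = 0.5692 kJ/s.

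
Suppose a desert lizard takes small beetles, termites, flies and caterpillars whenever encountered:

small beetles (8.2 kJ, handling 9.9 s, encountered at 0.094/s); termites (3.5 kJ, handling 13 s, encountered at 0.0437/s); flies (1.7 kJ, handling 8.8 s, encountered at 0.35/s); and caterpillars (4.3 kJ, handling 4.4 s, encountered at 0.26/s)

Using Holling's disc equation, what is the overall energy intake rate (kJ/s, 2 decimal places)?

0.39 kJ/s

R = (0.094×8.2 + 0.0437×3.5 + 0.35×1.7 + 0.26×4.3) / (1 + 0.094×9.9 + 0.0437×13 + 0.35×8.8 + 0.26×4.4) = 2.637/6.723 = 0.3922 kJ/s.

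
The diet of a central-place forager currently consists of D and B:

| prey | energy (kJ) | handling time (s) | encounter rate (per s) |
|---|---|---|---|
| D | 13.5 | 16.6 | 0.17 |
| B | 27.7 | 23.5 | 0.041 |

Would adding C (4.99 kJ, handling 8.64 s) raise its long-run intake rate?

Current rate: (0.17×13.5 + 0.041×27.7)/(1 + 0.17×16.6 + 0.041×23.5) = 0.7169 kJ/s.
C: E/h = 4.99/8.64 = 0.5775 kJ/s.
0.5775 < 0.7169, so adding C would lower the average — exclude it.

No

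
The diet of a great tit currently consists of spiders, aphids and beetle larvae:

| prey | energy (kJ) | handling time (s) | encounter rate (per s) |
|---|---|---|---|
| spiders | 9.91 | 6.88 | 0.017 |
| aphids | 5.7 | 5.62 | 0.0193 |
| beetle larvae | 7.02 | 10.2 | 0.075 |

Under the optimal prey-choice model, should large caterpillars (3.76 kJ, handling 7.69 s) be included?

Yes

On spiders, aphids and beetle larvae alone, R = ΣλE/(1+Σλh) = 0.805/1.99 = 0.4044 kJ/s.
Profitability of large caterpillars: 3.76/7.69 = 0.4889 kJ/s.
0.4889 > 0.4044, so adding large caterpillars raises the average — include it.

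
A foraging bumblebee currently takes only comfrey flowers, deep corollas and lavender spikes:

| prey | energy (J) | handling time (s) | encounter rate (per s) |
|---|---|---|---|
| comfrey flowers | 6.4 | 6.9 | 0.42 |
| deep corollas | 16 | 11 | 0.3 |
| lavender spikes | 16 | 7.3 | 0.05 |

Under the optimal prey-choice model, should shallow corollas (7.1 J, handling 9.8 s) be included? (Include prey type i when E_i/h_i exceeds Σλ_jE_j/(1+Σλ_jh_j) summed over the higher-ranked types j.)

No

Intake rate on the current diet: R = (0.42×6.4 + 0.3×16 + 0.05×16) / (1 + 0.42×6.9 + 0.3×11 + 0.05×7.3) = 8.288/7.563 = 1.096 J/s.
shallow corollas: E/h = 7.1/9.8 = 0.7245 J/s.
Since 0.7245 < R, time spent handling shallow corollas is better spent searching.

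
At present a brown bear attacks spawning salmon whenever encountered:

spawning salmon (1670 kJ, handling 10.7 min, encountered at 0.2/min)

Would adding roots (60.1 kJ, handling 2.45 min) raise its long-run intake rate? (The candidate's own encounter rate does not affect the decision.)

Intake rate on the current diet: R = (0.2×1670) / (1 + 0.2×10.7) = 334/3.14 = 106.4 kJ/min.
Profitability of roots: 60.1/2.45 = 24.53 kJ/min.
24.53 < 106.4, so adding roots would lower the average — exclude it.

No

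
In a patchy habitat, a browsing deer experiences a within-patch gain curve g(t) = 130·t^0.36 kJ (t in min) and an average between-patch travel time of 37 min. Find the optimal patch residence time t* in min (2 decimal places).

20.81 min

Optimal t* satisfies g'(t*) = g(t*)/(T + t*).
g'(t) = 0.36·130·t^-0.64. Setting 0.36·130·t^-0.64 = 130·t^0.36/(37+t) gives 0.36(37+t) = t, so 0.64·t = 0.36×37.
t* = 0.36×37/0.64 = 20.81 min.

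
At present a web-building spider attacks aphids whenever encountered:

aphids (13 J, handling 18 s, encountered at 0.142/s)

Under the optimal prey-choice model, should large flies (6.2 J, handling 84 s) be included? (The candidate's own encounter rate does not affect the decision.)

No

Current rate: (0.142×13)/(1 + 0.142×18) = 0.5191 J/s.
Profitability of large flies: 6.2/84 = 0.07381 J/s.
Since 0.07381 < R, time spent handling large flies is better spent searching.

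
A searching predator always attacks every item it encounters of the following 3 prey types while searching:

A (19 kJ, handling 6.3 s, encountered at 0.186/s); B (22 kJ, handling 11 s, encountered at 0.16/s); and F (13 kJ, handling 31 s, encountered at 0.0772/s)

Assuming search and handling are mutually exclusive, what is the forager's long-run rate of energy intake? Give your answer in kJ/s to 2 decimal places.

R = (0.186×19 + 0.16×22 + 0.0772×13) / (1 + 0.186×6.3 + 0.16×11 + 0.0772×31) = 8.058/6.325 = 1.274 kJ/s.

1.27 kJ/s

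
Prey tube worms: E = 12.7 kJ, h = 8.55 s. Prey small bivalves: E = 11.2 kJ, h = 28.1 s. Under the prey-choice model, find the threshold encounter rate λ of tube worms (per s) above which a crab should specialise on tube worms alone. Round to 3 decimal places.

0.043 per s

Drop small bivalves once their profitability E₂/h₂ falls below the rate achievable on tube worms alone: E₂/h₂ = λE₁/(1 + λh₁).
Solve for λ: λE₁h₂ = E₂(1 + λh₁) → λ(E₁h₂ − E₂h₁) = E₂ → λ = E₂/(E₁h₂ − E₂h₁).
λ = 11.2/(12.7×28.1 − 11.2×8.55) = 11.2/261.1 = 0.04289 per s.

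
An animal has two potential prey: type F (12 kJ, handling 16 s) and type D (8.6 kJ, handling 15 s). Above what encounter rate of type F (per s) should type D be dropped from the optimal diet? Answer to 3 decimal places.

0.203 per s

At the threshold, the rate on type F alone equals the profitability of type D: λ·12/(1 + λ·16) = 8.6/15 = 0.5733.
Rearranging, λ(12 − 0.5733×16) = 0.5733, so λ = 0.5733/2.827 = 0.2028 per s.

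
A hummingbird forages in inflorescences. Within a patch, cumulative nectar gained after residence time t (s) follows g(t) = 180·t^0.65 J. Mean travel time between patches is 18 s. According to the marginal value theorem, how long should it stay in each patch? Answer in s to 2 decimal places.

By the marginal value theorem, leave when the instantaneous gain rate g'(t) equals the habitat-wide average g(t)/(T + t).
g'(t) = 0.65·180·t^-0.35. Setting 0.65·180·t^-0.35 = 180·t^0.65/(18+t) gives 0.65(18+t) = t, so 0.35·t = 0.65×18.
t* = 0.65×18/0.35 = 33.43 s.

33.43 s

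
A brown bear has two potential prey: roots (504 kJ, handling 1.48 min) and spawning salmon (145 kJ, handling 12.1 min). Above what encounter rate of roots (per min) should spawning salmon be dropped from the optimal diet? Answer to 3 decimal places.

Drop spawning salmon once their profitability E₂/h₂ falls below the rate achievable on roots alone: E₂/h₂ = λE₁/(1 + λh₁).
Solve for λ: λE₁h₂ = E₂(1 + λh₁) → λ(E₁h₂ − E₂h₁) = E₂ → λ = E₂/(E₁h₂ − E₂h₁).
λ = 145/(504×12.1 − 145×1.48) = 145/5884 = 0.02464 per min.

0.025 per min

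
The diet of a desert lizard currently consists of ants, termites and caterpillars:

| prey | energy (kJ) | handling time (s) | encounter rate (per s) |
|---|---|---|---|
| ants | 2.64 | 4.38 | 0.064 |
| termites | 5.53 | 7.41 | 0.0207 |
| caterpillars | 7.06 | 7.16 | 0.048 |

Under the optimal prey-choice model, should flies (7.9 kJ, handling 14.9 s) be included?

Current rate: (0.064×2.64 + 0.0207×5.53 + 0.048×7.06)/(1 + 0.064×4.38 + 0.0207×7.41 + 0.048×7.16) = 0.3501 kJ/s.
flies: E/h = 7.9/14.9 = 0.5302 kJ/s.
Since 0.5302 > R, including flies increases the long-run rate.

Yes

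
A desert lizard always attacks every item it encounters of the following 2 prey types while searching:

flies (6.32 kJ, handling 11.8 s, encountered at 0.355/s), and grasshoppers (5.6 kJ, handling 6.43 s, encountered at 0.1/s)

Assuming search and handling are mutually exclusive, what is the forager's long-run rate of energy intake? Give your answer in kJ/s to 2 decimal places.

0.48 kJ/s

Energy encountered per unit search time: 0.355×6.32 + 0.1×5.6 = 2.804 kJ/s.
Handling time per unit search time: 0.355×11.8 + 0.1×6.43 = 4.832.
Rate = 2.804/(1 + 4.832) = 0.4807 kJ/s.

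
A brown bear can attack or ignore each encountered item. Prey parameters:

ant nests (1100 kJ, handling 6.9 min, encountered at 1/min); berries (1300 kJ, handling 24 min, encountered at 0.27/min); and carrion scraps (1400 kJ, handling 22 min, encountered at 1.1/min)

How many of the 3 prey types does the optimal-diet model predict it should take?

Profitabilities (E/h, kJ/min): ant nests 159, carrion scraps 63.6, berries 54.2. Add prey in this order while the next type's profitability exceeds the intake rate on those already taken.
Rate on top 1: 139.2. carrion scraps: 63.6 < 139.2 → exclude; stop.
Optimal diet: ant nests — 1 of 3 types.

1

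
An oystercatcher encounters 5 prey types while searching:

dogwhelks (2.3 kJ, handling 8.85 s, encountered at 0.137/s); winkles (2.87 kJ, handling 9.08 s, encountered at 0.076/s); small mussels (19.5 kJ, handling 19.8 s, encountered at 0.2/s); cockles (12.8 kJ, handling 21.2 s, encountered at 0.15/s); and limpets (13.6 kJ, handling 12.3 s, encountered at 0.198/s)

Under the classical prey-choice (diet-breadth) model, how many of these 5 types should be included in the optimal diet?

2

Rank by E/h (kJ/s): limpets 1.11, small mussels 0.985, cockles 0.604, winkles 0.316, dogwhelks 0.26. Include each in turn until the next type's E/h falls below the running intake rate.
Rate on top 1: 0.7838. small mussels: 0.985 > 0.7838 → include.
Rate on top 2: 0.8915. cockles: 0.604 < 0.8915 → exclude; stop.
Optimal diet: limpets, small mussels — 2 of 5 types.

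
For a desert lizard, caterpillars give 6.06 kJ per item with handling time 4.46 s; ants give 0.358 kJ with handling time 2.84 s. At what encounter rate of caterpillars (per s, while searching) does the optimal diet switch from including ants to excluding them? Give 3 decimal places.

0.023 per s

At the threshold, the rate on caterpillars alone equals the profitability of ants: λ·6.06/(1 + λ·4.46) = 0.358/2.84 = 0.1261.
Rearranging, λ(6.06 − 0.1261×4.46) = 0.1261, so λ = 0.1261/5.498 = 0.02293 per s.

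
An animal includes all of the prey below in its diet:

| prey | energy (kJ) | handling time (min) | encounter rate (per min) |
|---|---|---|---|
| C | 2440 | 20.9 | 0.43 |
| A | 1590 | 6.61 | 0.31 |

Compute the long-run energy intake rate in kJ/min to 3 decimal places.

128.123 kJ/min

R = (0.43×2440 + 0.31×1590) / (1 + 0.43×20.9 + 0.31×6.61) = 1542/12.04 = 128.1 kJ/min.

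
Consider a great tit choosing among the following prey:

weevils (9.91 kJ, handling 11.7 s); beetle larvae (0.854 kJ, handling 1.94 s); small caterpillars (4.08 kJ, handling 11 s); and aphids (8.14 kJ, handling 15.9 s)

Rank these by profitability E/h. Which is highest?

Profitability E/h (kJ/s): weevils = 9.91/11.7 = 0.847, beetle larvae = 0.854/1.94 = 0.44, small caterpillars = 4.08/11 = 0.371, aphids = 8.14/15.9 = 0.512.
Ranked: weevils > aphids > beetle larvae > small caterpillars.

weevils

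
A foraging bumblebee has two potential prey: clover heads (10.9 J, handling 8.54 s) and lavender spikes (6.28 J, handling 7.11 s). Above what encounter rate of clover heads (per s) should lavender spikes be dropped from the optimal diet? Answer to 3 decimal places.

0.263 per s

Drop lavender spikes once their profitability E₂/h₂ falls below the rate achievable on clover heads alone: E₂/h₂ = λE₁/(1 + λh₁).
Solve for λ: λE₁h₂ = E₂(1 + λh₁) → λ(E₁h₂ − E₂h₁) = E₂ → λ = E₂/(E₁h₂ − E₂h₁).
λ = 6.28/(10.9×7.11 − 6.28×8.54) = 6.28/23.87 = 0.2631 per s.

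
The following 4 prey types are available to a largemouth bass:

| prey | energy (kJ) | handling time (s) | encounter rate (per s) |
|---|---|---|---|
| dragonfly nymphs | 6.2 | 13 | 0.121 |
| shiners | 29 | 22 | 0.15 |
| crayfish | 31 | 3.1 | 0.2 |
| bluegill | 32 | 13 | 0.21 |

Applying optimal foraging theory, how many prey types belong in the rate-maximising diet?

Rank by E/h (kJ/s): crayfish 10, bluegill 2.46, shiners 1.32, dragonfly nymphs 0.477. Include each in turn until the next type's E/h falls below the running intake rate.
Rate on top 1: 3.827. bluegill: 2.46 < 3.827 → exclude; stop.
Optimal diet: crayfish — 1 of 4 types.

1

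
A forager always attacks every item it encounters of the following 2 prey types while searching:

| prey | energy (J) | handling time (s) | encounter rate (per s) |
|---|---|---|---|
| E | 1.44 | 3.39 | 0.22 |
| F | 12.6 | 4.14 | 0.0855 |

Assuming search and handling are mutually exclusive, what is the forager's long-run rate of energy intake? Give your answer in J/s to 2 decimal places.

0.66 J/s

R = (0.22×1.44 + 0.0855×12.6) / (1 + 0.22×3.39 + 0.0855×4.14) = 1.394/2.1 = 0.6639 J/s.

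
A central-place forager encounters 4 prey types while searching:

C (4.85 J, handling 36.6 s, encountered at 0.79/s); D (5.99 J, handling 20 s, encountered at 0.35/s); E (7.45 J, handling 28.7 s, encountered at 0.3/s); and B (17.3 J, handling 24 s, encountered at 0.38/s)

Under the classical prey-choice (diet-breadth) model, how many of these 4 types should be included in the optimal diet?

1

Rank by E/h (J/s): B 0.721, D 0.299, E 0.26, C 0.133. Include each in turn until the next type's E/h falls below the running intake rate.
Rate on top 1: 0.6496. D: 0.299 < 0.6496 → exclude; stop.
Optimal diet: B — 1 of 4 types.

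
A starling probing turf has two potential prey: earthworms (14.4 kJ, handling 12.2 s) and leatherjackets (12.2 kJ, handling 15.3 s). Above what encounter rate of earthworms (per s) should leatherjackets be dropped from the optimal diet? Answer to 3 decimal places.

0.171 per s

At the threshold, the rate on earthworms alone equals the profitability of leatherjackets: λ·14.4/(1 + λ·12.2) = 12.2/15.3 = 0.7974.
Rearranging, λ(14.4 − 0.7974×12.2) = 0.7974, so λ = 0.7974/4.672 = 0.1707 per s.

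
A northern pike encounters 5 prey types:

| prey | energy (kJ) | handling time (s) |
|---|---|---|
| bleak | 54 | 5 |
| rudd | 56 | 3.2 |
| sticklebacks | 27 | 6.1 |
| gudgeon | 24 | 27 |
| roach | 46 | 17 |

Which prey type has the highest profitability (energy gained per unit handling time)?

rudd

Profitability E/h (kJ/s): bleak = 54/5 = 10.8, rudd = 56/3.2 = 17.5, sticklebacks = 27/6.1 = 4.43, gudgeon = 24/27 = 0.889, roach = 46/17 = 2.71.
Ranked: rudd > bleak > sticklebacks > roach > gudgeon.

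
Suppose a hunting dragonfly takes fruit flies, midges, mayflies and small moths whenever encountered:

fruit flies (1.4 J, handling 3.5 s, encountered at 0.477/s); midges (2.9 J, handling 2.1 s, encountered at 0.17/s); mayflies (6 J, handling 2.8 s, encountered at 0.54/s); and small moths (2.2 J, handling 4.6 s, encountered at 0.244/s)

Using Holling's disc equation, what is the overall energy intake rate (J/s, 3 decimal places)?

Energy encountered per unit search time: 0.477×1.4 + 0.17×2.9 + 0.54×6 + 0.244×2.2 = 4.938 J/s.
Handling time per unit search time: 0.477×3.5 + 0.17×2.1 + 0.54×2.8 + 0.244×4.6 = 4.661.
Rate = 4.938/(1 + 4.661) = 0.8722 J/s.

0.872 J/s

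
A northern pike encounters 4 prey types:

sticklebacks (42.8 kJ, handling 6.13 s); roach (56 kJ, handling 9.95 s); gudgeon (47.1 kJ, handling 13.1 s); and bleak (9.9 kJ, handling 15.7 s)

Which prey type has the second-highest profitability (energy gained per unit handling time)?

In descending order of E/h:
sticklebacks: 42.8/6.13 = 6.98 kJ/s
roach: 56/9.95 = 5.63 kJ/s
gudgeon: 47.1/13.1 = 3.6 kJ/s
bleak: 9.9/15.7 = 0.631 kJ/s

roach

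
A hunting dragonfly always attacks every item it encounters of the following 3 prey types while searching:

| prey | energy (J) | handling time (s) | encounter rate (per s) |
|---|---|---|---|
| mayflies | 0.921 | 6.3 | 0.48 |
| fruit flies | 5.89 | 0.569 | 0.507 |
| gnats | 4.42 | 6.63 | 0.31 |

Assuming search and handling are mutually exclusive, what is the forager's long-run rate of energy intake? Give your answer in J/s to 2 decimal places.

Energy encountered per unit search time: 0.48×0.921 + 0.507×5.89 + 0.31×4.42 = 4.799 J/s.
Handling time per unit search time: 0.48×6.3 + 0.507×0.569 + 0.31×6.63 = 5.368.
Rate = 4.799/(1 + 5.368) = 0.7536 J/s.

0.75 J/s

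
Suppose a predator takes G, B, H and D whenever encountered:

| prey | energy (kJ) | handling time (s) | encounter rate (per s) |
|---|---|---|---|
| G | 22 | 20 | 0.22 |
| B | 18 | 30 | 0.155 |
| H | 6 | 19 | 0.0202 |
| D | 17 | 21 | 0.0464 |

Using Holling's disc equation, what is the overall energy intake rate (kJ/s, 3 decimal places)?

0.749 kJ/s

R = (0.22×22 + 0.155×18 + 0.0202×6 + 0.0464×17) / (1 + 0.22×20 + 0.155×30 + 0.0202×19 + 0.0464×21) = 8.54/11.41 = 0.7486 kJ/s.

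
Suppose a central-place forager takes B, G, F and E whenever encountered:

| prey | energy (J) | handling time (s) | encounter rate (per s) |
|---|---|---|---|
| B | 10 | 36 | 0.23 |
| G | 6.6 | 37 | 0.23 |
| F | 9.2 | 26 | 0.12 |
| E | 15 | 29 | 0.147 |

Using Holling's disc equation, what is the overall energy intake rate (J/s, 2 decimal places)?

0.28 J/s

R = Σλ_iE_i / (1 + Σλ_ih_i)
Numerator: 0.23×10 + 0.23×6.6 + 0.12×9.2 + 0.147×15 = 7.127
Denominator: 1 + 0.23×36 + 0.23×37 + 0.12×26 + 0.147×29 = 25.17
R = 7.127/25.17 = 0.2831 J/s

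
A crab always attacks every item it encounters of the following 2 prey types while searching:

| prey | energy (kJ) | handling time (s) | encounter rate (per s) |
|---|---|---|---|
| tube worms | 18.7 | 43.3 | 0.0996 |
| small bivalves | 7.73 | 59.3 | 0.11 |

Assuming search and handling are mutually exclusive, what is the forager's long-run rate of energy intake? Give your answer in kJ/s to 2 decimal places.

0.23 kJ/s

R = Σλ_iE_i / (1 + Σλ_ih_i)
Numerator: 0.0996×18.7 + 0.11×7.73 = 2.713
Denominator: 1 + 0.0996×43.3 + 0.11×59.3 = 11.84
R = 2.713/11.84 = 0.2292 kJ/s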